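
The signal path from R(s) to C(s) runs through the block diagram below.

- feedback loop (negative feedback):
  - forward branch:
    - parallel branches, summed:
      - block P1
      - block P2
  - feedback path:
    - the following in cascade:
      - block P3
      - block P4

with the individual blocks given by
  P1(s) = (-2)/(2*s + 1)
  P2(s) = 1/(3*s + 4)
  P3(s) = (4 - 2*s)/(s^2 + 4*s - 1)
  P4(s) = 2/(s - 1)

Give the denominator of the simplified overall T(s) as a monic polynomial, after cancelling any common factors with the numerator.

Reducing step by step:

(1) reduce the parallel group P1, P2 -> (-4*s - 7)/(6*s^2 + 11*s + 4)
(2) reduce the series chain P3, P4 -> (8 - 4*s)/(s^3 + 3*s^2 - 5*s + 1)
(3) apply the feedback formula to (P1+P2), (P3*P4) -> (-4*s^4 - 19*s^3 - s^2 + 31*s - 7)/(6*s^5 + 29*s^4 + 7*s^3 - 21*s^2 - 13*s - 52)
T(s) is the step-3 result (common factors already cancelled). Leading coefficient of the denominator: 6. Divide through by 6 for the monic polynomial.

Answer: s^5 + 29*s^4/6 + 7*s^3/6 - 7*s^2/2 - 13*s/6 - 26/3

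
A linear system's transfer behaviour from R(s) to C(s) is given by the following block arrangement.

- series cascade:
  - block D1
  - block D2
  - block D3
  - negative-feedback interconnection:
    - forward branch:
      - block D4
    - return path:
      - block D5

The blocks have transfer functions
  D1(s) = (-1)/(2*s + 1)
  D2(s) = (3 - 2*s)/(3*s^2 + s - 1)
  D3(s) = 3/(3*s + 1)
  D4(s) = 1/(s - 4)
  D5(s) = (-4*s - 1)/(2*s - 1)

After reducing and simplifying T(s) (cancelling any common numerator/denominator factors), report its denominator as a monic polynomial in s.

First reduce the diagram to T(s).

[1] collapse the loop (D4 forward, D5 return) -> (2*s - 1)/(2*s^2 - 13*s + 3)
[2] multiply D1, D2, D3, [D4/(1+D4*D5)] (series) -> (12*s^2 - 24*s + 9)/(36*s^6 - 192*s^5 - 215*s^4 + 29*s^3 + 56*s^2 + s - 3)
Step 2 gives the fully reduced T(s), with no common factor left to cancel. The denominator's leading coefficient is 36, so divide each of its coefficients by 36 to get the monic form.

Answer: s^6 - 16*s^5/3 - 215*s^4/36 + 29*s^3/36 + 14*s^2/9 + s/36 - 1/12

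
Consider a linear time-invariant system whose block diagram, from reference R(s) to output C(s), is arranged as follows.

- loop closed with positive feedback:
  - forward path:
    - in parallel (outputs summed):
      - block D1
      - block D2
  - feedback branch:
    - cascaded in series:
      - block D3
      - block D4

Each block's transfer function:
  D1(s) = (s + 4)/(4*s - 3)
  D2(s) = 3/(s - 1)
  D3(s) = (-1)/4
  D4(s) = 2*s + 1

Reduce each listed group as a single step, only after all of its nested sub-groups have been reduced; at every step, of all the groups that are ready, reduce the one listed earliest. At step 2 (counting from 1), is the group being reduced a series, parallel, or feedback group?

Reducing step by step:

(1) sum the parallel branches D1, D2
(2) multiply D3, D4 (series)
(3) reduce the feedback loop with forward (D1+D2) and return (D3*D4)
Step 2 collapses a series group.

Answer: series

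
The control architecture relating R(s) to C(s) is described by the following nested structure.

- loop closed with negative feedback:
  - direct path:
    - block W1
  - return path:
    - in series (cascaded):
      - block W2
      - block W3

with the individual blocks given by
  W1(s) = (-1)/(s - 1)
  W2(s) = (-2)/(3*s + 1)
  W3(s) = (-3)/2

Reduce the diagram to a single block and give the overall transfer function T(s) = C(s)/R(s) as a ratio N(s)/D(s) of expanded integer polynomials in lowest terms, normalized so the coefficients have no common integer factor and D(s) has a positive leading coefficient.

The answer is (-3*s - 1)/(3*s^2 - 2*s - 4).

Reasoning:
Step 1: combine W2, W3 in series gives 3/(3*s + 1)
Step 2: reduce the feedback loop with forward W1 and return (W2*W3) - this is the overall T(s), already in the required normalized form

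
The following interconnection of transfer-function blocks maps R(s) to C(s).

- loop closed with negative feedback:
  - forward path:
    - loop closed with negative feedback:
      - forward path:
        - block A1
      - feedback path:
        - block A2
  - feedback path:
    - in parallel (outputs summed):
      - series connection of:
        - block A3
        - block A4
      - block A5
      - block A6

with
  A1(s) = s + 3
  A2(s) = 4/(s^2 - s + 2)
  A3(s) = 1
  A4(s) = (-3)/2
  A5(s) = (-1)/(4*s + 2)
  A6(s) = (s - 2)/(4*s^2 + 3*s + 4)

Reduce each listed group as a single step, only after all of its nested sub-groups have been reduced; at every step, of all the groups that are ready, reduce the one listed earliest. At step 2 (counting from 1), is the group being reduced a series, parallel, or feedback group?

1. reduce the feedback loop with forward A1 and return A2
2. combine A3, A4 in series
3. combine (A3*A4), A5, A6 in parallel
4. close the feedback loop around [A1/(1+A1*A2)], ((A3*A4)+A5+A6)
At step 2 the group reduced is series.

Therefore the answer is series.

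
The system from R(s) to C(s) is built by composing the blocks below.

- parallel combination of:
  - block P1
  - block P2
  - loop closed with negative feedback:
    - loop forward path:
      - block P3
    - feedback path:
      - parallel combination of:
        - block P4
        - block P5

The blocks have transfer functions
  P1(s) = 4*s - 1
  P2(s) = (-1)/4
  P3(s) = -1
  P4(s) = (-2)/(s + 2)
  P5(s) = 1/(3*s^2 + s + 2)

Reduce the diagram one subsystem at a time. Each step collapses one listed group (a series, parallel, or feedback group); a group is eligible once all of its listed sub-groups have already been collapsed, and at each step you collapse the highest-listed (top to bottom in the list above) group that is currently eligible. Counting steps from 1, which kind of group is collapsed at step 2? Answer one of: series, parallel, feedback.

The answer is feedback.

Reasoning:
(1) parallel reduction of P4, P5
(2) close the feedback loop around P3, (P4+P5)
(3) reduce the parallel group P1, P2, [P3/(1+P3*(P4+P5))]
Step 2: feedback.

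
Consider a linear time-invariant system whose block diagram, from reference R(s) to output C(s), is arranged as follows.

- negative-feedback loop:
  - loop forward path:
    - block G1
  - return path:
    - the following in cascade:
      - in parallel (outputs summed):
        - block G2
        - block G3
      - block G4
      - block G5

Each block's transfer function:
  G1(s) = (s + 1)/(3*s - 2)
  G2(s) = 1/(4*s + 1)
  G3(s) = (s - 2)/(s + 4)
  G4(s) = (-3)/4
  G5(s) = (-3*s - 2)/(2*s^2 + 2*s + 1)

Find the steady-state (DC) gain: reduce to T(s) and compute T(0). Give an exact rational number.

Step 1: reduce the parallel group G2, G3 = (4*s^2 - 6*s + 2)/(4*s^2 + 17*s + 4)
Step 2: cascade (G2+G3), G4, G5 = (18*s^3 - 15*s^2 - 9*s + 6)/(16*s^4 + 84*s^3 + 92*s^2 + 50*s + 8)
Step 3: close the feedback loop around G1, ((G2+G3)*G4*G5) = (16*s^5 + 100*s^4 + 176*s^3 + 142*s^2 + 58*s + 8)/(48*s^5 + 238*s^4 + 111*s^3 - 58*s^2 - 79*s - 10)
Step 3 gives the overall T(s). Then T(0) = 8/(-10) = -4/5.

Therefore the answer is -4/5.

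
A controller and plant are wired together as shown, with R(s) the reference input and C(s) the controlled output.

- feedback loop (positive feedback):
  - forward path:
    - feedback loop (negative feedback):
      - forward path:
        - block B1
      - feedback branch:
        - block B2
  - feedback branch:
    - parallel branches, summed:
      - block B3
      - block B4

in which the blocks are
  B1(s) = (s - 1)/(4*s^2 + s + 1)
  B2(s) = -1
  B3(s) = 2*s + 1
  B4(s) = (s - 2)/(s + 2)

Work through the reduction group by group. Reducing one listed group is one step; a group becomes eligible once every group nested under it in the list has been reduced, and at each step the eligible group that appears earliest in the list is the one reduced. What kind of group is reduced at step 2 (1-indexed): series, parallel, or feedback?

Reducing step by step:

Step 1. reduce the feedback loop with forward B1 and return B2
Step 2. reduce the parallel group B3, B4
Step 3. apply the feedback formula to [B1/(1+B1*B2)], (B3+B4)
Step 2: parallel.

Answer: parallel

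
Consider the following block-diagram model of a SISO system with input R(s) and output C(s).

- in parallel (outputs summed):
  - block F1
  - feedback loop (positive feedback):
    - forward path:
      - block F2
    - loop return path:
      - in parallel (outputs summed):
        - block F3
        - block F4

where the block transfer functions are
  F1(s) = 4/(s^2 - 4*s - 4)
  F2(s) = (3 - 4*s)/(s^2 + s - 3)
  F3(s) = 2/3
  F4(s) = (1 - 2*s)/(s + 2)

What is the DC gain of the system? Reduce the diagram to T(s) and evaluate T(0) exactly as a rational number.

Step 1. reduce the parallel group F3, F4, giving (7 - 4*s)/(3*s + 6)
Step 2. reduce the feedback loop with forward F2 and return (F3+F4), giving (-12*s^2 - 15*s + 18)/(3*s^3 - 7*s^2 + 37*s - 39)
Step 3. add F1, [F2/(1-F2*(F3+F4))] (parallel), giving (-12*s^4 + 45*s^3 + 98*s^2 + 136*s - 228)/(3*s^5 - 19*s^4 + 53*s^3 - 159*s^2 + 8*s + 156)
DC gain: substitute s = 0 into T(s) from step 3: T(0) = -228/156 = -19/13.

Final answer: -19/13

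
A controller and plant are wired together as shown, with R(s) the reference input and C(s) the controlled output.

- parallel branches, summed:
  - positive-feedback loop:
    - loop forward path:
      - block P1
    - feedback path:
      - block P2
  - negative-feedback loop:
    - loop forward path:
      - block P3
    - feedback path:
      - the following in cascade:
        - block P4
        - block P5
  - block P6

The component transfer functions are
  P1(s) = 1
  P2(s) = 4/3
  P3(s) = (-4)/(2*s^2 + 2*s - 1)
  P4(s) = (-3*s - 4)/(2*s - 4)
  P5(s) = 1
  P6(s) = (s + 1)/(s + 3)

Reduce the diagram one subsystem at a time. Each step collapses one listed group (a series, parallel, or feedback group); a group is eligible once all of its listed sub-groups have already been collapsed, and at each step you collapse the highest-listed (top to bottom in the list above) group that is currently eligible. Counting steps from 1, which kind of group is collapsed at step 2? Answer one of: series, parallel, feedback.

Answer: series

Working:
Step 1: feedback reduction of P1, P2
Step 2: reduce the series chain P4, P5
Step 3: collapse the loop (P3 forward, (P4*P5) return)
Step 4: reduce the parallel group [P1/(1-P1*P2)], [P3/(1+P3*(P4*P5))], P6
Step 2 collapses a series group.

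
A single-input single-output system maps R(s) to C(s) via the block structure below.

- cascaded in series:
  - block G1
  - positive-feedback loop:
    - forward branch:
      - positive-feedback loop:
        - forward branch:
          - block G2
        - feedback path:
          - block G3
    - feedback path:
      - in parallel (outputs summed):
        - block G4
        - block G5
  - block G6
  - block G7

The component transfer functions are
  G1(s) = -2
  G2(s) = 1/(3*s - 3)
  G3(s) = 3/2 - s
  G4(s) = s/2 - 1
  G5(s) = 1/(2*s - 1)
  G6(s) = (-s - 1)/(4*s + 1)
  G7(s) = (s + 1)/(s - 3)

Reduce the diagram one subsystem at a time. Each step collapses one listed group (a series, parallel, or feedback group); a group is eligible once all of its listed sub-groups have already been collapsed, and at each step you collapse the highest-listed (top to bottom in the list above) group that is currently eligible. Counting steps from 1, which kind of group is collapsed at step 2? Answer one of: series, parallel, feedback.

Step 1: feedback reduction of G2, G3
Step 2: add G4, G5 (parallel)
Step 3: reduce the feedback loop with forward [G2/(1-G2*G3)] and return (G4+G5)
Step 4: cascade G1, [[G2/(1-G2*G3)]/(1-[G2/(1-G2*G3)]*(G4+G5))], G6, G7
Step 2 collapses a parallel group.

Therefore the answer is parallel.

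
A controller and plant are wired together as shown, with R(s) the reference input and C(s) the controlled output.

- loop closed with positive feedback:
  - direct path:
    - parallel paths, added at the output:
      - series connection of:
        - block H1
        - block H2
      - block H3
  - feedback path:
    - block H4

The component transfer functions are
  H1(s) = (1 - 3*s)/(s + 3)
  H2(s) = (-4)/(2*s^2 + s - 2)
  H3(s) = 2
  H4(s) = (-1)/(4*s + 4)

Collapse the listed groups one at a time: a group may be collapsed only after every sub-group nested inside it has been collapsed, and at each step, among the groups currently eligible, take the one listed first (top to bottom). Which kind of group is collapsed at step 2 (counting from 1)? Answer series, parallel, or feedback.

1. multiply H1, H2 (series)
2. add (H1*H2), H3 (parallel)
3. collapse the loop (((H1*H2)+H3) forward, H4 return)
Step 2 collapses a parallel group.

Answer: parallel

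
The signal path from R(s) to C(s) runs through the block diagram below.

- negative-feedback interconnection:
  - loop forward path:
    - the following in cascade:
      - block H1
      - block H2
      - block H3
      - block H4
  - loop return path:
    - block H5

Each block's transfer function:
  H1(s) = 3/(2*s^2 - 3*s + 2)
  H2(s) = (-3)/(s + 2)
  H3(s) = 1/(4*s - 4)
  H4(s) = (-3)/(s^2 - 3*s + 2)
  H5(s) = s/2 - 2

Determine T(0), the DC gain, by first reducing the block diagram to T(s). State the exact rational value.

Step 1 - reduce the series chain H1, H2, H3, H4; result 27/(8*s^6 - 28*s^5 + 8*s^4 + 84*s^3 - 152*s^2 + 112*s - 32)
Step 2 - feedback reduction of (H1*H2*H3*H4), H5; result 54/(16*s^6 - 56*s^5 + 16*s^4 + 168*s^3 - 304*s^2 + 251*s - 172)
The step-2 result is T(s). Setting s = 0: T(0) = 54/(-172) = -27/86.

Hence the answer: -27/86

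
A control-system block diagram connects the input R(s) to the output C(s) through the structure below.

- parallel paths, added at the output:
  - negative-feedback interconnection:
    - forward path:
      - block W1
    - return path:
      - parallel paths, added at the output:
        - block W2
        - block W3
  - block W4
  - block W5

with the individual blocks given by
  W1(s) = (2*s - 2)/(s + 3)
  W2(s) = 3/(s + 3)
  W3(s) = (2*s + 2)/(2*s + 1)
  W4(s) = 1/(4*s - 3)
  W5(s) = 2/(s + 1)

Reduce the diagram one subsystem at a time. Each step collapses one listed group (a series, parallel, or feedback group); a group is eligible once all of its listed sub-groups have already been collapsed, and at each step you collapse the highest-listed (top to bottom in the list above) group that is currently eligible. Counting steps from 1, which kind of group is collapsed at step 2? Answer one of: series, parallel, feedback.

Step 1. sum the parallel branches W2, W3
Step 2. collapse the loop (W1 forward, (W2+W3) return)
Step 3. reduce the parallel group [W1/(1+W1*(W2+W3))], W4, W5
Step 2: feedback.

Answer: feedback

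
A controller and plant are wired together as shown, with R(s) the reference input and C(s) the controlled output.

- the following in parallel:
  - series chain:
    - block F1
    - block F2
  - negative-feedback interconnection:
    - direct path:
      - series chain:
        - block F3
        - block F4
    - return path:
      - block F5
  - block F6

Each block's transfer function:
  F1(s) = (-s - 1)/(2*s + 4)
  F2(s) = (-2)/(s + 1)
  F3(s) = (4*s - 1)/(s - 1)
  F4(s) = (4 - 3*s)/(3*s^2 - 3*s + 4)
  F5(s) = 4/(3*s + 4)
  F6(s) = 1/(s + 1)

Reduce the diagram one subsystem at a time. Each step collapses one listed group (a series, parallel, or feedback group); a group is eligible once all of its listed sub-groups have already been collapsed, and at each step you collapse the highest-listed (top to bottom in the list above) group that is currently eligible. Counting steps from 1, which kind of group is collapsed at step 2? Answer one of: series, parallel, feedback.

Reducing step by step:

[1] cascade F1, F2
[2] multiply F3, F4 (series)
[3] close the feedback loop around (F3*F4), F5
[4] reduce the parallel group (F1*F2), [(F3*F4)/(1+(F3*F4)*F5)], F6
Step 2 collapses a series group.

Answer: series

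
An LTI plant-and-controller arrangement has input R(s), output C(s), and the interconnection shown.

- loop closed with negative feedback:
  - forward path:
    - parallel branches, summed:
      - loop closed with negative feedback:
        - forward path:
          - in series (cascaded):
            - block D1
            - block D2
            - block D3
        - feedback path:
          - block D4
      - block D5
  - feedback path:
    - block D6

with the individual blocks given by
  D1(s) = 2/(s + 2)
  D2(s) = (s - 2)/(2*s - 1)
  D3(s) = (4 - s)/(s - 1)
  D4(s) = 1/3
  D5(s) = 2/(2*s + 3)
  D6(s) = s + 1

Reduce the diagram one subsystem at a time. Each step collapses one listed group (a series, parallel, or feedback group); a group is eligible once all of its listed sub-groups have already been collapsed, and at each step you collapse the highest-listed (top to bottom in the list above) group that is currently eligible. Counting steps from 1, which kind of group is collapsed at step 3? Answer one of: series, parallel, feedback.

The answer is parallel.

Reasoning:
Step 1. reduce the series chain D1, D2, D3
Step 2. reduce the feedback loop with forward (D1*D2*D3) and return D4
Step 3. reduce the parallel group [(D1*D2*D3)/(1+(D1*D2*D3)*D4)], D5
Step 4. close the feedback loop around ([(D1*D2*D3)/(1+(D1*D2*D3)*D4)]+D5), D6
Step 3: parallel.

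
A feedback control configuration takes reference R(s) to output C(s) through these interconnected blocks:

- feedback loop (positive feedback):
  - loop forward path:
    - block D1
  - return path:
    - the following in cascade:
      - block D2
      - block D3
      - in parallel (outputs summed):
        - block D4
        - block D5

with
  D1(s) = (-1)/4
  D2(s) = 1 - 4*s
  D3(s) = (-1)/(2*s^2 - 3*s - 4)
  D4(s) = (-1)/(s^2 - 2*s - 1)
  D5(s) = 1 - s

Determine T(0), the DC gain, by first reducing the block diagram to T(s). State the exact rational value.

The answer is -2/9.

Reasoning:
1. combine D4, D5 in parallel gives (-s^3 + 3*s^2 - s - 2)/(s^2 - 2*s - 1)
2. cascade D2, D3, (D4+D5) gives (-4*s^4 + 13*s^3 - 7*s^2 - 7*s + 2)/(2*s^4 - 7*s^3 + 11*s + 4)
3. apply the feedback formula to D1, (D2*D3*(D4+D5)) gives (-2*s^4 + 7*s^3 - 11*s - 4)/(4*s^4 - 15*s^3 - 7*s^2 + 37*s + 18)
Step 3 gives the overall T(s). Then T(0) = -4/18 = -2/9.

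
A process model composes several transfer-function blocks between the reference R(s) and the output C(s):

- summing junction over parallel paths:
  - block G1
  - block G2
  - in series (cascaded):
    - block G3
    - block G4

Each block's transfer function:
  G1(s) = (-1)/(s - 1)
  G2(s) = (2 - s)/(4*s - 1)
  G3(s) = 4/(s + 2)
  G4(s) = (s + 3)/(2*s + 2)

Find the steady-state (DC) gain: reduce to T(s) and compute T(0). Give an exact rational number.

1. multiply G3, G4 (series), giving (2*s + 6)/(s^2 + 3*s + 2)
2. parallel reduction of G1, G2, (G3*G4), giving (-s^4 + 4*s^3 + 8*s^2 - 33*s + 4)/(4*s^4 + 7*s^3 - 6*s^2 - 7*s + 2)
Evaluating the step-2 result (the overall T(s)) at s = 0 gives T(0) = 4/2 = 2.

Hence the answer: 2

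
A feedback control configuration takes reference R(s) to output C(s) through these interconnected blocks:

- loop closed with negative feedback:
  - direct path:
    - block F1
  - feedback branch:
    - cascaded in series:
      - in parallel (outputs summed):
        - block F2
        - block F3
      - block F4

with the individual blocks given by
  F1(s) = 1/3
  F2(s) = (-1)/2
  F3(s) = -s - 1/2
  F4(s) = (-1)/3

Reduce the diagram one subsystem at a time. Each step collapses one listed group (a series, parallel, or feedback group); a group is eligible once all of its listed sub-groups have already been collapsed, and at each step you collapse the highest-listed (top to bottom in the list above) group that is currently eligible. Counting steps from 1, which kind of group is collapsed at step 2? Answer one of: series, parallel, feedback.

Step 1: reduce the parallel group F2, F3
Step 2: multiply (F2+F3), F4 (series)
Step 3: apply the feedback formula to F1, ((F2+F3)*F4)
The group at step 2 is a series group.

Final answer: series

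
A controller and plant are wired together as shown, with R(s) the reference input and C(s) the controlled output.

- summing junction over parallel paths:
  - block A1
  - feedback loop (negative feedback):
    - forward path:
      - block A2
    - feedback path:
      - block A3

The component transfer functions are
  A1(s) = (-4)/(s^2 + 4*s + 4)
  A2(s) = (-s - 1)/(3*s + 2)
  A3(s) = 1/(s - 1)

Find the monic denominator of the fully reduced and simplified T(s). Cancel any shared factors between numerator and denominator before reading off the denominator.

Answer: s^4 + 10*s^3/3 + s^2/3 - 20*s/3 - 4

Working:
Step 1. close the feedback loop around A2, A3 -> (1 - s^2)/(3*s^2 - 2*s - 3)
Step 2. reduce the parallel group A1, [A2/(1+A2*A3)] -> (-s^4 - 4*s^3 - 15*s^2 + 12*s + 16)/(3*s^4 + 10*s^3 + s^2 - 20*s - 12)
T(s) is the step-2 result (common factors already cancelled). Leading coefficient of the denominator: 3. Divide through by 3 for the monic polynomial.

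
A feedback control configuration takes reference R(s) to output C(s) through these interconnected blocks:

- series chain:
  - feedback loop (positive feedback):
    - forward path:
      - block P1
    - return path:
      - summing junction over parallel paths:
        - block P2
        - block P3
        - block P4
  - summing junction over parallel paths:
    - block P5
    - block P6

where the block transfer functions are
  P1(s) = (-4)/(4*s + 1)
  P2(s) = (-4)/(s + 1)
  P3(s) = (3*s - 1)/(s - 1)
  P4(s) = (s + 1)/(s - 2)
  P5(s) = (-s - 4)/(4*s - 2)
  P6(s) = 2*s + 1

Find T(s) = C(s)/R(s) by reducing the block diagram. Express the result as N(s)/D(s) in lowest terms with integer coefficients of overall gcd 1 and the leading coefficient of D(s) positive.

Step 1. sum the parallel branches P2, P3, P4; result (4*s^3 - 7*s^2 + 6*s - 7)/(s^3 - 2*s^2 - s + 2)
Step 2. collapse the loop (P1 forward, (P2+P3+P4) return); result (-4*s^3 + 8*s^2 + 4*s - 8)/(4*s^4 + 9*s^3 - 34*s^2 + 31*s - 26)
Step 3. parallel reduction of P5, P6; result (8*s^2 - s - 6)/(4*s - 2)
Step 4. series reduction of [P1/(1-P1*(P2+P3+P4))], (P5+P6); the result is T(s) itself (integer coefficients, no common factor, positive leading denominator coefficient)

Therefore the answer is (-16*s^5 + 34*s^4 + 24*s^3 - 58*s^2 - 8*s + 24)/(8*s^5 + 14*s^4 - 77*s^3 + 96*s^2 - 83*s + 26).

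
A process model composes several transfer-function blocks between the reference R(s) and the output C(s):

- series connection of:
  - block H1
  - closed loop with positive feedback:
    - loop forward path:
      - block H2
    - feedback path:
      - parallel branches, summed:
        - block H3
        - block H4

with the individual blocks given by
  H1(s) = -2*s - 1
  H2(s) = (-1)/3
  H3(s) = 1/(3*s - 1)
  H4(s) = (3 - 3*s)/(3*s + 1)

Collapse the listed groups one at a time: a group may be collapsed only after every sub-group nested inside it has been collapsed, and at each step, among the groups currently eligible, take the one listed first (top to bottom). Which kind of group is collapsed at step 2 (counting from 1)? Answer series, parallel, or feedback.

Step 1: sum the parallel branches H3, H4
Step 2: feedback reduction of H2, (H3+H4)
Step 3: combine H1, [H2/(1-H2*(H3+H4))] in series
Step 2 collapses a feedback group.

Therefore the answer is feedback.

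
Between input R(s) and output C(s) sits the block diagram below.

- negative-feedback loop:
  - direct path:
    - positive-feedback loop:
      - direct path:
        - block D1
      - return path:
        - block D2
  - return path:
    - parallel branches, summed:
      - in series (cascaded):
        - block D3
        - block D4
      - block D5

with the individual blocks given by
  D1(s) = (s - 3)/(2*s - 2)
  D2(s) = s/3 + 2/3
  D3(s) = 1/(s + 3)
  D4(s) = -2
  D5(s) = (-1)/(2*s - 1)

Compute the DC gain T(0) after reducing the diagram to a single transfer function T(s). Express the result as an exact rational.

(1) close the feedback loop around D1, D2 gives (9 - 3*s)/(s^2 - 7*s)
(2) multiply D3, D4 (series) gives (-2)/(s + 3)
(3) add (D3*D4), D5 (parallel) gives (-5*s - 1)/(2*s^2 + 5*s - 3)
(4) reduce the feedback loop with forward [D1/(1-D1*D2)] and return ((D3*D4)+D5) gives (-6*s^3 + 3*s^2 + 54*s - 27)/(2*s^4 - 9*s^3 - 23*s^2 - 21*s - 9)
That last expression is T(s); at s = 0 only the constant terms survive, so T(0) = -27/(-9) = 3.

Therefore the answer is 3.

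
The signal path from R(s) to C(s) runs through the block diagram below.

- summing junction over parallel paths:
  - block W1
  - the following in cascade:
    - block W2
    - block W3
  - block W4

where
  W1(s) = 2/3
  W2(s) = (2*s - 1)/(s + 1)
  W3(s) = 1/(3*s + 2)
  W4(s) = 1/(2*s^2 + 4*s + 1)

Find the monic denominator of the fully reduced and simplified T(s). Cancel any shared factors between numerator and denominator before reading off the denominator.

First reduce the diagram to T(s).

Step 1 - reduce the series chain W2, W3, giving (2*s - 1)/(3*s^2 + 5*s + 2)
Step 2 - reduce the parallel group W1, (W2*W3), W4, giving (12*s^4 + 56*s^3 + 81*s^2 + 35*s + 7)/(18*s^4 + 66*s^3 + 81*s^2 + 39*s + 6)
That last expression is T(s), already simplified. Scaling its denominator by 1/18 (the reciprocal of the leading coefficient) yields the monic denominator.

Answer: s^4 + 11*s^3/3 + 9*s^2/2 + 13*s/6 + 1/3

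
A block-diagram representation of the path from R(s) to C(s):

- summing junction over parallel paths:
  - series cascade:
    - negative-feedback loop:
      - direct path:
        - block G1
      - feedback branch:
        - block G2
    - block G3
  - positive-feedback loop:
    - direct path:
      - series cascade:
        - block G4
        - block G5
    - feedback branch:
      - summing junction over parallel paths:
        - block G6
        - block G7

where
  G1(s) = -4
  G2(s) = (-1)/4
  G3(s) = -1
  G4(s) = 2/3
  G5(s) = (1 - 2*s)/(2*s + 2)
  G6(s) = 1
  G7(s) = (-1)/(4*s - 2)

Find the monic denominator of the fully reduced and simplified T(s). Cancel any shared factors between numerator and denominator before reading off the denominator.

Reducing step by step:

(1) feedback reduction of G1, G2; result -2
(2) series reduction of [G1/(1+G1*G2)], G3; result 2
(3) series reduction of G4, G5; result (1 - 2*s)/(3*s + 3)
(4) combine G6, G7 in parallel; result (4*s - 3)/(4*s - 2)
(5) feedback reduction of (G4*G5), (G6+G7); result (2 - 4*s)/(10*s + 3)
(6) reduce the parallel group ([G1/(1+G1*G2)]*G3), [(G4*G5)/(1-(G4*G5)*(G6+G7))]; result (16*s + 8)/(10*s + 3)
Step 6 gives the fully reduced T(s), with no common factor left to cancel. The denominator's leading coefficient is 10, so divide each of its coefficients by 10 to get the monic form.

Answer: s + 3/10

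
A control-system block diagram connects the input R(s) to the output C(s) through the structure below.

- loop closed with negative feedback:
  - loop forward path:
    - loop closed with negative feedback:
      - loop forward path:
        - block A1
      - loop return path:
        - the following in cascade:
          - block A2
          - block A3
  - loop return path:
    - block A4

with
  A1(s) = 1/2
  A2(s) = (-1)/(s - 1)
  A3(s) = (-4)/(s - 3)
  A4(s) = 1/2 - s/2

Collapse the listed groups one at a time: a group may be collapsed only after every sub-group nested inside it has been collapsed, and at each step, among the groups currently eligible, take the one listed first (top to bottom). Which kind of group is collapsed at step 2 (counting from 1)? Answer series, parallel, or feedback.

Step 1: series reduction of A2, A3
Step 2: apply the feedback formula to A1, (A2*A3)
Step 3: collapse the loop ([A1/(1+A1*(A2*A3))] forward, A4 return)
Step 2 collapses a feedback group.

Final answer: feedback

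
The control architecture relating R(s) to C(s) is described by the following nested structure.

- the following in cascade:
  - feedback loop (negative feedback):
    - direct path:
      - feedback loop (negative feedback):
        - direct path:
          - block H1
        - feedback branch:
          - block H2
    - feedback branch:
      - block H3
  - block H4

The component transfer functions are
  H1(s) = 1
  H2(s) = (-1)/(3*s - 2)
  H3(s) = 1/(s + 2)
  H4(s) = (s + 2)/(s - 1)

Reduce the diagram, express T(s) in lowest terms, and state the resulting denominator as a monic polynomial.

Step 1 - collapse the loop (H1 forward, H2 return) = (3*s - 2)/(3*s - 3)
Step 2 - feedback reduction of [H1/(1+H1*H2)], H3 = (3*s^2 + 4*s - 4)/(3*s^2 + 6*s - 8)
Step 3 - combine [[H1/(1+H1*H2)]/(1+[H1/(1+H1*H2)]*H3)], H4 in series = (3*s^3 + 10*s^2 + 4*s - 8)/(3*s^3 + 3*s^2 - 14*s + 8)
T(s) is the step-3 result (common factors already cancelled). Leading coefficient of the denominator: 3. Divide through by 3 for the monic polynomial.

Hence the answer: s^3 + s^2 - 14*s/3 + 8/3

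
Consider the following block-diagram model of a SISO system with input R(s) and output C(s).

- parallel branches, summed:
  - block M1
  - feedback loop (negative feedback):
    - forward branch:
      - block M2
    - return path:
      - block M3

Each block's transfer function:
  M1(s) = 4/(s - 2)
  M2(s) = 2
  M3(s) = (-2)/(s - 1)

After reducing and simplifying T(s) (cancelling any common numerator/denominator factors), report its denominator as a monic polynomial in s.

The answer is s^2 - 7*s + 10.

Reasoning:
[1] feedback reduction of M2, M3; result (2*s - 2)/(s - 5)
[2] sum the parallel branches M1, [M2/(1+M2*M3)]; result (2*s^2 - 2*s - 16)/(s^2 - 7*s + 10)
No further cancellation is possible in the step-2 result, so that is T(s). Its denominator is already monic.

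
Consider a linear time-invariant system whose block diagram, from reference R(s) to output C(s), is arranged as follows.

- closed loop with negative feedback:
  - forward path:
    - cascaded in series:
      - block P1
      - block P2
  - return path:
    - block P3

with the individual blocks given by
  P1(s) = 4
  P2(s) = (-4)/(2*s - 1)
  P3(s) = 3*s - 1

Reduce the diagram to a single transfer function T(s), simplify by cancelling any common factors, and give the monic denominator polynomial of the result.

[1] reduce the series chain P1, P2 -> (-16)/(2*s - 1)
[2] reduce the feedback loop with forward (P1*P2) and return P3 -> 16/(46*s - 15)
No further cancellation is possible in the step-2 result, so that is T(s). Its denominator becomes monic after dividing by the leading coefficient 46.

Answer: s - 15/46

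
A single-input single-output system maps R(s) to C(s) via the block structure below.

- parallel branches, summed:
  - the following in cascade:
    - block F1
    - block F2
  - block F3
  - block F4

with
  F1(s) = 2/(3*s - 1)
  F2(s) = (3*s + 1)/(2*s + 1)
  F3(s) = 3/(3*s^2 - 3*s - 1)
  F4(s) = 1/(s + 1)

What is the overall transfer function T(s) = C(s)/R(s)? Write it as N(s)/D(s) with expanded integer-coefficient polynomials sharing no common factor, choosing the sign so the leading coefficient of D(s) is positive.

Reducing step by step:

Step 1: reduce the series chain F1, F2 gives (6*s + 2)/(6*s^2 + s - 1)
Step 2: reduce the parallel group (F1*F2), F3, F4: this yields T(s), and no further normalization is needed

Answer: (36*s^4 + 9*s^3 - 15*s^2 - 12*s - 4)/(18*s^5 + 3*s^4 - 27*s^3 - 10*s^2 + 3*s + 1)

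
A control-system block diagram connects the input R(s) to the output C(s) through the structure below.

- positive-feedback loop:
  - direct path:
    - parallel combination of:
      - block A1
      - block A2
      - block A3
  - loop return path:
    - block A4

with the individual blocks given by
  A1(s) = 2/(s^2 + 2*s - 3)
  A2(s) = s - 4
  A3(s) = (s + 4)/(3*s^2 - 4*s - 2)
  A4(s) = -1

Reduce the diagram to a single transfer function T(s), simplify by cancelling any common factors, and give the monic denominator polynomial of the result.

(1) sum the parallel branches A1, A2, A3 = (3*s^5 - 10*s^4 - 26*s^3 + 96*s^2 - 29*s - 40)/(3*s^4 + 2*s^3 - 19*s^2 + 8*s + 6)
(2) collapse the loop ((A1+A2+A3) forward, A4 return) = (3*s^5 - 10*s^4 - 26*s^3 + 96*s^2 - 29*s - 40)/(3*s^5 - 7*s^4 - 24*s^3 + 77*s^2 - 21*s - 34)
That last expression is T(s), already simplified. Scaling its denominator by 1/3 (the reciprocal of the leading coefficient) yields the monic denominator.

Hence the answer: s^5 - 7*s^4/3 - 8*s^3 + 77*s^2/3 - 7*s - 34/3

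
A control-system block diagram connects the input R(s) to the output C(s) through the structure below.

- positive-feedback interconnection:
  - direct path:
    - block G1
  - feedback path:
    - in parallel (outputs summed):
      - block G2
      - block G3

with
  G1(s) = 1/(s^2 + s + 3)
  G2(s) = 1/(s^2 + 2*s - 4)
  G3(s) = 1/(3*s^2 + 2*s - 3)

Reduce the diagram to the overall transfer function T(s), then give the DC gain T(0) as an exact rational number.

First reduce the diagram to T(s).

[1] add G2, G3 (parallel) -> (4*s^2 + 4*s - 7)/(3*s^4 + 8*s^3 - 11*s^2 - 14*s + 12)
[2] collapse the loop (G1 forward, (G2+G3) return) -> (3*s^4 + 8*s^3 - 11*s^2 - 14*s + 12)/(3*s^6 + 11*s^5 + 6*s^4 - s^3 - 39*s^2 - 34*s + 43)
The step-2 result is T(s). Setting s = 0: T(0) = 12/43.

Answer: 12/43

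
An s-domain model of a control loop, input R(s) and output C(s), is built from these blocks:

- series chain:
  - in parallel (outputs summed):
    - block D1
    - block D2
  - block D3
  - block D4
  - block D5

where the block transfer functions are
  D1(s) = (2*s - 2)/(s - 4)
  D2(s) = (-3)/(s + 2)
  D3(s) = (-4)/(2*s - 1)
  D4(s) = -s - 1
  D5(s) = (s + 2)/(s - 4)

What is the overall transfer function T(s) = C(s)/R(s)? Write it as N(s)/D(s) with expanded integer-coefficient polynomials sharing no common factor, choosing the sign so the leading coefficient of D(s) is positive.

Step 1. add D1, D2 (parallel) gives (2*s^2 - s + 8)/(s^2 - 2*s - 8)
Step 2. multiply (D1+D2), D3, D4, D5 (series) - this is the overall T(s), already in the required normalized form

Final answer: (8*s^3 + 4*s^2 + 28*s + 32)/(2*s^3 - 17*s^2 + 40*s - 16)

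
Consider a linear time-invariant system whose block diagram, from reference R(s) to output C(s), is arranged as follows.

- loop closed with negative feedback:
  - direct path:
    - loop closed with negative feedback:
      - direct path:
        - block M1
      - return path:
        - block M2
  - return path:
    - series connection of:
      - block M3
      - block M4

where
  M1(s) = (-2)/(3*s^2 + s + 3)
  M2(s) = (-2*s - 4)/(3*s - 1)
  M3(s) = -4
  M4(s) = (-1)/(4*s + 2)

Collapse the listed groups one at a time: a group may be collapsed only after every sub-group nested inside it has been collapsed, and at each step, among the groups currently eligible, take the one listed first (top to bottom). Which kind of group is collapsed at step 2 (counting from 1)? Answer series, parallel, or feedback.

The answer is series.

Reasoning:
Step 1. apply the feedback formula to M1, M2
Step 2. cascade M3, M4
Step 3. feedback reduction of [M1/(1+M1*M2)], (M3*M4)
The group at step 2 is a series group.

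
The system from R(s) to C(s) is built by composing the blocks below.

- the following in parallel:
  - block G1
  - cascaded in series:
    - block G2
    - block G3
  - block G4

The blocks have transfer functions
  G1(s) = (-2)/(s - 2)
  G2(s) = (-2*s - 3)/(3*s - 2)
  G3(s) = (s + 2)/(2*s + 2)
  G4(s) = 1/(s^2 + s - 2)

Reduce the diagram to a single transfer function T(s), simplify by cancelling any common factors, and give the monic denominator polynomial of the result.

The answer is s^5 - 2*s^4/3 - 5*s^3 + 10*s^2/3 + 4*s - 8/3.

Reasoning:
Step 1: cascade G2, G3; result (-2*s^2 - 7*s - 6)/(6*s^2 + 2*s - 4)
Step 2: combine G1, (G2*G3), G4 in parallel; result (-2*s^5 - 17*s^4 - s^3 + 44*s^2 + 4*s - 32)/(6*s^5 - 4*s^4 - 30*s^3 + 20*s^2 + 24*s - 16)
Step 2 gives the fully reduced T(s), with no common factor left to cancel. The denominator's leading coefficient is 6, so divide each of its coefficients by 6 to get the monic form.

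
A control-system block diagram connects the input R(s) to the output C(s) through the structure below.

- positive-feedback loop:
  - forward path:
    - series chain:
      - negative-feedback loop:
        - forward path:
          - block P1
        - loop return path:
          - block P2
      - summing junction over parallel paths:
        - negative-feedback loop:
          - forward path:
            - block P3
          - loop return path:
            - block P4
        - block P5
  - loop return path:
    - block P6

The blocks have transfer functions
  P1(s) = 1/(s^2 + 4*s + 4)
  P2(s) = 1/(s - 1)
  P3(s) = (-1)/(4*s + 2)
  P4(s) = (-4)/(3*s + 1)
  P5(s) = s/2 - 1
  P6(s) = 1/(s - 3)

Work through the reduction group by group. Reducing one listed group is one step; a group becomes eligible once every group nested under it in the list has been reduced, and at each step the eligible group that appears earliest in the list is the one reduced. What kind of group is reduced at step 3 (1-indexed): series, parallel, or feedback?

Step 1. reduce the feedback loop with forward P1 and return P2
Step 2. apply the feedback formula to P3, P4
Step 3. reduce the parallel group [P3/(1+P3*P4)], P5
Step 4. combine [P1/(1+P1*P2)], ([P3/(1+P3*P4)]+P5) in series
Step 5. reduce the feedback loop with forward ([P1/(1+P1*P2)]*([P3/(1+P3*P4)]+P5)) and return P6
Step 3 collapses a parallel group.

Answer: parallel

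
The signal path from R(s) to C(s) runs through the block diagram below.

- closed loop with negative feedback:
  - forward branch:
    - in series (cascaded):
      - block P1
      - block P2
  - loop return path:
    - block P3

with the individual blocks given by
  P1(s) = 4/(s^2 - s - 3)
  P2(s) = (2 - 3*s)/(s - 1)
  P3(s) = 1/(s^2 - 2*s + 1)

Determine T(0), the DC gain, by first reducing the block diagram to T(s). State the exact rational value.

Reducing step by step:

[1] reduce the series chain P1, P2 gives (8 - 12*s)/(s^3 - 2*s^2 - 2*s + 3)
[2] feedback reduction of (P1*P2), P3 gives (-12*s^3 + 32*s^2 - 28*s + 8)/(s^5 - 4*s^4 + 3*s^3 + 5*s^2 - 20*s + 11)
Evaluating the step-2 result (the overall T(s)) at s = 0 gives T(0) = 8/11.

Answer: 8/11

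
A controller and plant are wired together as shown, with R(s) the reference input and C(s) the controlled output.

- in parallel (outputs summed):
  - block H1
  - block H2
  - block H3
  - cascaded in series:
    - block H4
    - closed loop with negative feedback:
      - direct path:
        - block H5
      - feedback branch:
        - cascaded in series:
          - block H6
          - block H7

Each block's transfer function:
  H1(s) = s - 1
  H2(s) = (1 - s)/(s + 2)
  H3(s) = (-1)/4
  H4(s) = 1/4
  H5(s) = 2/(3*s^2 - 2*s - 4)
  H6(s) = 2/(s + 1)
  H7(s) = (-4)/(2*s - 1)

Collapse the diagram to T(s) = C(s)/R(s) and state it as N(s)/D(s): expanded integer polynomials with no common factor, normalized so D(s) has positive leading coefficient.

Reducing step by step:

[1] cascade H6, H7, giving (-8)/(2*s^2 + s - 1)
[2] reduce the feedback loop with forward H5 and return (H6*H7), giving (4*s^2 + 2*s - 2)/(6*s^4 - s^3 - 13*s^2 - 2*s - 12)
[3] series reduction of H4, [H5/(1+H5*(H6*H7))], giving (2*s^2 + s - 1)/(12*s^4 - 2*s^3 - 26*s^2 - 4*s - 24)
[4] reduce the parallel group H1, H2, H3, (H4*[H5/(1+H5*(H6*H7))]): this yields T(s), and no further normalization is needed

Answer: (24*s^6 - 10*s^5 - 87*s^4 + 15*s^3 + 42*s^2 + 26*s + 68)/(24*s^5 + 44*s^4 - 60*s^3 - 112*s^2 - 64*s - 96)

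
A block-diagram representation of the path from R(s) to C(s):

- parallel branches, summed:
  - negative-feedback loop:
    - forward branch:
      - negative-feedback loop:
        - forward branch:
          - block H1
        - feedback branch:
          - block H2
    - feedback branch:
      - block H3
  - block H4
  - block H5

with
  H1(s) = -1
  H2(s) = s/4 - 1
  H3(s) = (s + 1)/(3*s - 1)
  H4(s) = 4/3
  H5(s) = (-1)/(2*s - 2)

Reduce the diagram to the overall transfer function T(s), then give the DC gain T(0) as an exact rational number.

1. close the feedback loop around H1, H2 -> 4/(s - 8)
2. collapse the loop ([H1/(1+H1*H2)] forward, H3 return) -> (12*s - 4)/(3*s^2 - 21*s + 12)
3. parallel reduction of [[H1/(1+H1*H2)]/(1+[H1/(1+H1*H2)]*H3)], H4, H5 -> (8*s^3 - 43*s^2 + 77*s - 36)/(6*s^3 - 48*s^2 + 66*s - 24)
The step-3 result is T(s). Setting s = 0: T(0) = -36/(-24) = 3/2.

Answer: 3/2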